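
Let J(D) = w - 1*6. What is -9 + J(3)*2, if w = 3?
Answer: -15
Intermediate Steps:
J(D) = -3 (J(D) = 3 - 1*6 = 3 - 6 = -3)
-9 + J(3)*2 = -9 - 3*2 = -9 - 6 = -15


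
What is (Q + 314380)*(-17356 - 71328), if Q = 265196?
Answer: -51399117984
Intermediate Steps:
(Q + 314380)*(-17356 - 71328) = (265196 + 314380)*(-17356 - 71328) = 579576*(-88684) = -51399117984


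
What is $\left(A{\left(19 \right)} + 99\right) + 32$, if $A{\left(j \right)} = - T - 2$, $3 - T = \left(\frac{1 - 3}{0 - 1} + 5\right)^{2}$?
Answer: $175$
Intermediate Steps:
$T = -46$ ($T = 3 - \left(\frac{1 - 3}{0 - 1} + 5\right)^{2} = 3 - \left(- \frac{2}{-1} + 5\right)^{2} = 3 - \left(\left(-2\right) \left(-1\right) + 5\right)^{2} = 3 - \left(2 + 5\right)^{2} = 3 - 7^{2} = 3 - 49 = -46$)
$A{\left(j \right)} = 44$ ($A{\left(j \right)} = \left(-1\right) \left(-46\right) - 2 = 46 - 2 = 44$)
$\left(A{\left(19 \right)} + 99\right) + 32 = \left(44 + 99\right) + 32 = 143 + 32 = 175$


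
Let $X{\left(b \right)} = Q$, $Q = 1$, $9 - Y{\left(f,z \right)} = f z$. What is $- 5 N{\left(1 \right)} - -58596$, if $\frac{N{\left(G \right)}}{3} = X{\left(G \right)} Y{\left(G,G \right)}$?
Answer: $58476$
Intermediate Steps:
$Y{\left(f,z \right)} = 9 - f z$
$X{\left(b \right)} = 1$
$N{\left(G \right)} = 27 - 3 G^{2}$ ($N{\left(G \right)} = 3 \cdot 1 \left(9 - G G\right) = 3 \cdot 1 \left(9 - G^{2}\right) = 3 \left(9 - G^{2}\right) = 27 - 3 G^{2}$)
$- 5 N{\left(1 \right)} - -58596 = - 5 \left(27 - 3 \cdot 1^{2}\right) - -58596 = - 5 \left(27 - 3\right) + 58596 = \left(-5\right) 24 + 58596 = -120 + 58596 = 58476$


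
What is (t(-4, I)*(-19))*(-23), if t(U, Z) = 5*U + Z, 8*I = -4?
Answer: -17917/2 ≈ -8958.5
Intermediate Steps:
I = -½ (I = (⅛)*(-4) = -½ ≈ -0.50000)
t(U, Z) = Z + 5*U
(t(-4, I)*(-19))*(-23) = ((-½ + 5*(-4))*(-19))*(-23) = ((-½ - 20)*(-19))*(-23) = -41/2*(-19)*(-23) = (779/2)*(-23) = -17917/2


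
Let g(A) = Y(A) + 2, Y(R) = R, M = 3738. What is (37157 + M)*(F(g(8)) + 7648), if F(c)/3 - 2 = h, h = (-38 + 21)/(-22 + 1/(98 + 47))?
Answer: 332830786965/1063 ≈ 3.1311e+8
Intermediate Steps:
g(A) = 2 + A (g(A) = A + 2 = 2 + A)
h = 2465/3189 (h = -17/(-22 + 1/145) = -17/(-3189/145) = -17*(-145/3189) = 2465/3189 ≈ 0.77297)
F(c) = 8843/1063 (F(c) = 6 + 3*(2465/3189) = 6 + 2465/1063 = 8843/1063)
(37157 + M)*(F(g(8)) + 7648) = (37157 + 3738)*(8843/1063 + 7648) = 40895*(8138667/1063) = 332830786965/1063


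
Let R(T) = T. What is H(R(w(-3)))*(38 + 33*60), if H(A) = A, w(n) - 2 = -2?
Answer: 0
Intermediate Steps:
w(n) = 0 (w(n) = 2 - 2 = 0)
H(R(w(-3)))*(38 + 33*60) = 0*(38 + 33*60) = 0*(38 + 1980) = 0*2018 = 0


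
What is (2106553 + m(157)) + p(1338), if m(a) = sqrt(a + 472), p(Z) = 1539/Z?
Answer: 939523151/446 + sqrt(629) ≈ 2.1066e+6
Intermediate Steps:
m(a) = sqrt(472 + a)
(2106553 + m(157)) + p(1338) = (2106553 + sqrt(472 + 157)) + 1539/1338 = (2106553 + sqrt(629)) + 1539*(1/1338) = (2106553 + sqrt(629)) + 513/446 = 939523151/446 + sqrt(629)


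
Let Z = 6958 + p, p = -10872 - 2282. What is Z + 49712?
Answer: 43516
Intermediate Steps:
p = -13154
Z = -6196 (Z = 6958 - 13154 = -6196)
Z + 49712 = -6196 + 49712 = 43516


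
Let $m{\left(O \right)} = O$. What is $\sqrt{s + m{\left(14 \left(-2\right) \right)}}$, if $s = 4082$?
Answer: $\sqrt{4054} \approx 63.671$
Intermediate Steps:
$\sqrt{s + m{\left(14 \left(-2\right) \right)}} = \sqrt{4082 + 14 \left(-2\right)} = \sqrt{4082 - 28} = \sqrt{4054}$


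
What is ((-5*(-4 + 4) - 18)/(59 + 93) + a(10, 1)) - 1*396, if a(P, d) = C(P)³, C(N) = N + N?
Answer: 577895/76 ≈ 7603.9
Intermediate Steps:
C(N) = 2*N
a(P, d) = 8*P³ (a(P, d) = (2*P)³ = 8*P³)
((-5*(-4 + 4) - 18)/(59 + 93) + a(10, 1)) - 1*396 = ((-5*(-4 + 4) - 18)/(59 + 93) + 8*10³) - 1*396 = ((-5*0 - 18)/152 + 8*1000) - 396 = ((0 - 18)*(1/152) + 8000) - 396 = (-18*1/152 + 8000) - 396 = (-9/76 + 8000) - 396 = 607991/76 - 396 = 577895/76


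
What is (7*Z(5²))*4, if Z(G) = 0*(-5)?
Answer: 0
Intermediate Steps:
Z(G) = 0
(7*Z(5²))*4 = (7*0)*4 = 0*4 = 0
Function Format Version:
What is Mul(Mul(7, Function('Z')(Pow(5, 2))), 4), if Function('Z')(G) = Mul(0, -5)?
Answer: 0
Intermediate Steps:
Function('Z')(G) = 0
Mul(Mul(7, Function('Z')(Pow(5, 2))), 4) = Mul(Mul(7, 0), 4) = Mul(0, 4) = 0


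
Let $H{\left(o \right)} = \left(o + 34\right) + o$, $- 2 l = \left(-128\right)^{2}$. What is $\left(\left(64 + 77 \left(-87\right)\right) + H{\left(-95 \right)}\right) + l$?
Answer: $-14983$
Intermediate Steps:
$l = -8192$ ($l = - \frac{\left(-128\right)^{2}}{2} = \left(- \frac{1}{2}\right) 16384 = -8192$)
$H{\left(o \right)} = 34 + 2 o$ ($H{\left(o \right)} = \left(34 + o\right) + o = 34 + 2 o$)
$\left(\left(64 + 77 \left(-87\right)\right) + H{\left(-95 \right)}\right) + l = \left(\left(64 + 77 \left(-87\right)\right) + \left(34 + 2 \left(-95\right)\right)\right) - 8192 = \left(\left(64 - 6699\right) + \left(34 - 190\right)\right) - 8192 = \left(-6635 - 156\right) - 8192 = -6791 - 8192 = -14983$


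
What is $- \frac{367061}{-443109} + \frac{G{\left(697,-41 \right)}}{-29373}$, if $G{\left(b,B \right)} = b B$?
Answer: $\frac{2604934294}{1446160073} \approx 1.8013$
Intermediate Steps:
$G{\left(b,B \right)} = B b$
$- \frac{367061}{-443109} + \frac{G{\left(697,-41 \right)}}{-29373} = - \frac{367061}{-443109} + \frac{\left(-41\right) 697}{-29373} = \left(-367061\right) \left(- \frac{1}{443109}\right) - - \frac{28577}{29373} = \frac{367061}{443109} + \frac{28577}{29373} = \frac{2604934294}{1446160073}$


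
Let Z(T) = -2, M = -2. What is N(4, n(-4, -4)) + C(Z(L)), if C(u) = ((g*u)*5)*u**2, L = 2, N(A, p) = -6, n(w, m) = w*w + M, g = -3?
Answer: 114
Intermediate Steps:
n(w, m) = -2 + w**2 (n(w, m) = w*w - 2 = w**2 - 2 = -2 + w**2)
C(u) = -15*u**3 (C(u) = (-3*u*5)*u**2 = (-15*u)*u**2 = -15*u**3)
N(4, n(-4, -4)) + C(Z(L)) = -6 - 15*(-2)**3 = -6 - 15*(-8) = -6 + 120 = 114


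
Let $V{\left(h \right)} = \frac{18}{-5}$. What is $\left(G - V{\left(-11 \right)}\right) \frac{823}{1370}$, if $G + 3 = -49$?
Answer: $- \frac{99583}{3425} \approx -29.075$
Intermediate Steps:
$V{\left(h \right)} = - \frac{18}{5}$ ($V{\left(h \right)} = 18 \left(- \frac{1}{5}\right) = - \frac{18}{5}$)
$G = -52$ ($G = -3 - 49 = -52$)
$\left(G - V{\left(-11 \right)}\right) \frac{823}{1370} = \left(-52 - - \frac{18}{5}\right) \frac{823}{1370} = \left(-52 + \frac{18}{5}\right) 823 \cdot \frac{1}{1370} = \left(- \frac{242}{5}\right) \frac{823}{1370} = - \frac{99583}{3425}$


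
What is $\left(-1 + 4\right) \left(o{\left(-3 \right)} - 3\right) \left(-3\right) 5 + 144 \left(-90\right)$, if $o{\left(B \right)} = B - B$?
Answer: $-12825$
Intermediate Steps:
$o{\left(B \right)} = 0$
$\left(-1 + 4\right) \left(o{\left(-3 \right)} - 3\right) \left(-3\right) 5 + 144 \left(-90\right) = \left(-1 + 4\right) \left(0 - 3\right) \left(-3\right) 5 + 144 \left(-90\right) = 3 \left(-3\right) \left(-3\right) 5 - 12960 = \left(-9\right) \left(-3\right) 5 - 12960 = 27 \cdot 5 - 12960 = 135 - 12960 = -12825$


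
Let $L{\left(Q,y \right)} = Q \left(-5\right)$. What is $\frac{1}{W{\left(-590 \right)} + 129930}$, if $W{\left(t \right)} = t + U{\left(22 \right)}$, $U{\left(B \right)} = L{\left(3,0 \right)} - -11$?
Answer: $\frac{1}{129336} \approx 7.7318 \cdot 10^{-6}$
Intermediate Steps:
$L{\left(Q,y \right)} = - 5 Q$
$U{\left(B \right)} = -4$ ($U{\left(B \right)} = \left(-5\right) 3 - -11 = -15 + 11 = -4$)
$W{\left(t \right)} = -4 + t$ ($W{\left(t \right)} = t - 4 = -4 + t$)
$\frac{1}{W{\left(-590 \right)} + 129930} = \frac{1}{\left(-4 - 590\right) + 129930} = \frac{1}{-594 + 129930} = \frac{1}{129336}$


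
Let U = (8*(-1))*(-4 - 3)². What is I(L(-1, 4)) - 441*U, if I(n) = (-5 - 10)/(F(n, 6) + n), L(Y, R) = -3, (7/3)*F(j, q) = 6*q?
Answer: 5013253/29 ≈ 1.7287e+5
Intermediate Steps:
F(j, q) = 18*q/7 (F(j, q) = 3*(6*q)/7 = 18*q/7)
I(n) = -15/(108/7 + n) (I(n) = (-5 - 10)/((18/7)*6 + n) = -15/(108/7 + n))
U = -392 (U = -8*(-7)² = -8*49 = -392)
I(L(-1, 4)) - 441*U = -105/(108 + 7*(-3)) - 441*(-392) = -105/(108 - 21) + 172872 = -105/87 + 172872 = -105*1/87 + 172872 = -35/29 + 172872 = 5013253/29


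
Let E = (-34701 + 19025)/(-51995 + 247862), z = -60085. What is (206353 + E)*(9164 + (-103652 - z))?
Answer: -1390491074882125/195867 ≈ -7.0992e+9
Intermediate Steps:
E = -15676/195867 ≈ -0.080034
(206353 + E)*(9164 + (-103652 - z)) = (206353 - 15676/195867)*(9164 + (-103652 - 1*(-60085))) = 40417727375*(9164 + (-103652 + 60085))/195867 = 40417727375*(9164 - 43567)/195867 = (40417727375/195867)*(-34403) = -1390491074882125/195867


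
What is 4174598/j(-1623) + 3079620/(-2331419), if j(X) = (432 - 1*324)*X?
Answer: -5136272603321/204330223998 ≈ -25.137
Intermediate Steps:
j(X) = 108*X (j(X) = (432 - 324)*X = 108*X)
4174598/j(-1623) + 3079620/(-2331419) = 4174598/((108*(-1623))) + 3079620/(-2331419) = 4174598/(-175284) + 3079620*(-1/2331419) = 4174598*(-1/175284) - 3079620/2331419 = -2087299/87642 - 3079620/2331419 = -5136272603321/204330223998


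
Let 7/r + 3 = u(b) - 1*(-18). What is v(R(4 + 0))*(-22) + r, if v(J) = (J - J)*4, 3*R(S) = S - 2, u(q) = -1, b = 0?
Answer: ½ ≈ 0.50000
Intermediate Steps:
R(S) = -⅔ + S/3 (R(S) = (S - 2)/3 = (-2 + S)/3 = -⅔ + S/3)
r = ½ (r = 7/(-3 + (-1 - 1*(-18))) = 7/(-3 + (-1 + 18)) = 7/(-3 + 17) = 7/14 = 7*(1/14) = ½ ≈ 0.50000)
v(J) = 0 (v(J) = 0*4 = 0)
v(R(4 + 0))*(-22) + r = 0*(-22) + ½ = 0 + ½ = ½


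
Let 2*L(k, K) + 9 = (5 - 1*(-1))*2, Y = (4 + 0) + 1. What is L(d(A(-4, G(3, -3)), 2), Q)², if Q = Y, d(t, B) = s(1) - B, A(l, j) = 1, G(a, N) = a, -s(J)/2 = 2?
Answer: 9/4 ≈ 2.2500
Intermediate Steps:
s(J) = -4 (s(J) = -2*2 = -4)
Y = 5 (Y = 4 + 1 = 5)
d(t, B) = -4 - B
Q = 5
L(k, K) = 3/2 (L(k, K) = -9/2 + ((5 - 1*(-1))*2)/2 = -9/2 + ((5 + 1)*2)/2 = -9/2 + (6*2)/2 = -9/2 + (½)*12 = -9/2 + 6 = 3/2)
L(d(A(-4, G(3, -3)), 2), Q)² = (3/2)² = 9/4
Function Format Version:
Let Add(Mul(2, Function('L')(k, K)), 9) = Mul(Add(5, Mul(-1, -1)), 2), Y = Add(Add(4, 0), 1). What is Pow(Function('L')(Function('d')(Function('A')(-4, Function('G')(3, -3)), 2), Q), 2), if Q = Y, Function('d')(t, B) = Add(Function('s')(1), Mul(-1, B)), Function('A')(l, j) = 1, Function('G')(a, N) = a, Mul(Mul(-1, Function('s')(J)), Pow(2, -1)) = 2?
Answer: Rational(9, 4) ≈ 2.2500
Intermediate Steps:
Function('s')(J) = -4 (Function('s')(J) = Mul(-2, 2) = -4)
Y = 5 (Y = Add(4, 1) = 5)
Function('d')(t, B) = Add(-4, Mul(-1, B))
Q = 5
Function('L')(k, K) = Rational(3, 2) (Function('L')(k, K) = Add(Rational(-9, 2), Mul(Rational(1, 2), Mul(Add(5, Mul(-1, -1)), 2))) = Add(Rational(-9, 2), Mul(Rational(1, 2), Mul(Add(5, 1), 2))) = Add(Rational(-9, 2), Mul(Rational(1, 2), Mul(6, 2))) = Add(Rational(-9, 2), Mul(Rational(1, 2), 12)) = Add(Rational(-9, 2), 6) = Rational(3, 2))
Pow(Function('L')(Function('d')(Function('A')(-4, Function('G')(3, -3)), 2), Q), 2) = Pow(Rational(3, 2), 2) = Rational(9, 4)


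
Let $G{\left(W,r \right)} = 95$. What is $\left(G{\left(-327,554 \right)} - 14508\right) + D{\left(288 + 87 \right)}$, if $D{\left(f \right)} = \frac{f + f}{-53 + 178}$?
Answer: $-14407$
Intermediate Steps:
$D{\left(f \right)} = \frac{2 f}{125}$
$\left(G{\left(-327,554 \right)} - 14508\right) + D{\left(288 + 87 \right)} = \left(95 - 14508\right) + \frac{2 \left(288 + 87\right)}{125} = -14413 + \frac{2}{125} \cdot 375 = -14413 + 6 = -14407$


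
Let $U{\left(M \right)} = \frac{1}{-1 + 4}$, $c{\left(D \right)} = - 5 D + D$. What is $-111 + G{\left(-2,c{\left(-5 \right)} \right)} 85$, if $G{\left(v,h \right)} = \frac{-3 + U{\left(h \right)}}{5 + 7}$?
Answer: $- \frac{1169}{9} \approx -129.89$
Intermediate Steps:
$c{\left(D \right)} = - 4 D$
$U{\left(M \right)} = \frac{1}{3}$
$G{\left(v,h \right)} = - \frac{2}{9}$ ($G{\left(v,h \right)} = \frac{-3 + \frac{1}{3}}{5 + 7} = - \frac{8}{3 \cdot 12} = \left(- \frac{8}{3}\right) \frac{1}{12} = - \frac{2}{9}$)
$-111 + G{\left(-2,c{\left(-5 \right)} \right)} 85 = -111 - \frac{170}{9} = - \frac{1169}{9}$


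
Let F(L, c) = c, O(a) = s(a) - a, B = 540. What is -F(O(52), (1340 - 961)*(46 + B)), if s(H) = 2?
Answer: -222094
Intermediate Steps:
O(a) = 2 - a
-F(O(52), (1340 - 961)*(46 + B)) = -(1340 - 961)*(46 + 540) = -379*586 = -1*222094 = -222094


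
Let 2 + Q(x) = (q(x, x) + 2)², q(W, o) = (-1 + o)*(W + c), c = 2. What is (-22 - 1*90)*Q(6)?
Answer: -197344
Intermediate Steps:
q(W, o) = (-1 + o)*(2 + W) (q(W, o) = (-1 + o)*(W + 2) = (-1 + o)*(2 + W))
Q(x) = -2 + (x + x²)² (Q(x) = -2 + ((-2 - x + 2*x + x*x) + 2)² = -2 + ((-2 - x + 2*x + x²) + 2)² = -2 + ((-2 + x + x²) + 2)² = -2 + (x + x²)²)
(-22 - 1*90)*Q(6) = (-22 - 1*90)*(-2 + 6²*(1 + 6)²) = (-22 - 90)*(-2 + 36*7²) = -112*(-2 + 36*49) = -112*(-2 + 1764) = -112*1762 = -197344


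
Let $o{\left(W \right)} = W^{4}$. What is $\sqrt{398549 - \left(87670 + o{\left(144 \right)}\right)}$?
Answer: $i \sqrt{429670817} \approx 20729.0 i$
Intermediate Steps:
$\sqrt{398549 - \left(87670 + o{\left(144 \right)}\right)} = \sqrt{398549 - 430069366} = \sqrt{-429670817} = i \sqrt{429670817}$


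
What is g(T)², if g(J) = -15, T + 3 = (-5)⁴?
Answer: 225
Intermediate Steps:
T = 622 (T = -3 + (-5)⁴ = -3 + 625 = 622)
g(T)² = (-15)² = 225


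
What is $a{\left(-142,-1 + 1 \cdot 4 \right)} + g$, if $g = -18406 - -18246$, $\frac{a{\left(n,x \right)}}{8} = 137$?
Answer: $936$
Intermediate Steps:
$a{\left(n,x \right)} = 1096$ ($a{\left(n,x \right)} = 8 \cdot 137 = 1096$)
$g = -160$ ($g = -18406 + 18246 = -160$)
$a{\left(-142,-1 + 1 \cdot 4 \right)} + g = 1096 - 160 = 936$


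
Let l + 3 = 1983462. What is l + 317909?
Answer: 2301368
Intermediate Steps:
l = 1983459 (l = -3 + 1983462 = 1983459)
l + 317909 = 1983459 + 317909 = 2301368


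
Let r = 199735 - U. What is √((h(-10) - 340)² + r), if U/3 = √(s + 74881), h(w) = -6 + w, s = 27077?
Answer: √(326471 - 3*√101958) ≈ 570.54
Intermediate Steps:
U = 3*√101958 (U = 3*√(27077 + 74881) = 3*√101958 ≈ 957.93)
r = 199735 - 3*√101958 ≈ 1.9878e+5
√((h(-10) - 340)² + r) = √(((-6 - 10) - 340)² + (199735 - 3*√101958)) = √((-16 - 340)² + (199735 - 3*√101958)) = √((-356)² + (199735 - 3*√101958)) = √(126736 + (199735 - 3*√101958)) = √(326471 - 3*√101958)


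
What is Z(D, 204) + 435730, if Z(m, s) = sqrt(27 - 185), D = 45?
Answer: 435730 + I*sqrt(158) ≈ 4.3573e+5 + 12.57*I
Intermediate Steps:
Z(m, s) = I*sqrt(158) (Z(m, s) = sqrt(-158) = I*sqrt(158))
Z(D, 204) + 435730 = I*sqrt(158) + 435730 = 435730 + I*sqrt(158)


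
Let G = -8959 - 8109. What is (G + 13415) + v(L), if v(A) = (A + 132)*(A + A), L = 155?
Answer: 85317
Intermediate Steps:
v(A) = 2*A*(132 + A) (v(A) = (132 + A)*(2*A) = 2*A*(132 + A))
G = -17068
(G + 13415) + v(L) = (-17068 + 13415) + 2*155*(132 + 155) = -3653 + 2*155*287 = -3653 + 88970 = 85317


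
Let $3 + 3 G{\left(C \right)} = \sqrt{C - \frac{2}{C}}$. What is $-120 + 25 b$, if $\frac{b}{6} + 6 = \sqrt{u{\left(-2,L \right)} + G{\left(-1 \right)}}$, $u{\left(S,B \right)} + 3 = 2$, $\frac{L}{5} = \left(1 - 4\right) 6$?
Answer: $-1020 + 50 i \sqrt{15} \approx -1020.0 + 193.65 i$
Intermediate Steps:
$L = -90$ ($L = 5 \left(1 - 4\right) 6 = 5 \left(\left(-3\right) 6\right) = 5 \left(-18\right) = -90$)
$u{\left(S,B \right)} = -1$ ($u{\left(S,B \right)} = -3 + 2 = -1$)
$G{\left(C \right)} = -1 + \frac{\sqrt{C - \frac{2}{C}}}{3}$
$b = -36 + 2 i \sqrt{15}$ ($b = -36 + 6 \sqrt{-1 - \left(1 - \frac{\sqrt{-1 - \frac{2}{-1}}}{3}\right)} = -36 + 6 \sqrt{-1 - \left(1 - \frac{\sqrt{-1 - -2}}{3}\right)} = -36 + 6 \sqrt{-1 - \left(1 - \frac{\sqrt{-1 + 2}}{3}\right)} = -36 + 6 \sqrt{-1 - \left(1 - \frac{\sqrt{1}}{3}\right)} = -36 + 6 \sqrt{-1 + \left(-1 + \frac{1}{3} \cdot 1\right)} = -36 + 6 \sqrt{-1 + \left(-1 + \frac{1}{3}\right)} = -36 + 6 \sqrt{-1 - \frac{2}{3}} = -36 + 6 \sqrt{- \frac{5}{3}} = -36 + 6 \frac{i \sqrt{15}}{3} = -36 + 2 i \sqrt{15} \approx -36.0 + 7.746 i$)
$-120 + 25 b = -120 + 25 \left(-36 + 2 i \sqrt{15}\right) = -120 - \left(900 - 50 i \sqrt{15}\right) = -1020 + 50 i \sqrt{15}$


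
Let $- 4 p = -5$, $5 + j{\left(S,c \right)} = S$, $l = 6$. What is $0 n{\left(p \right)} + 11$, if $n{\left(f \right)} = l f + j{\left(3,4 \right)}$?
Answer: $11$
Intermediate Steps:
$j{\left(S,c \right)} = -5 + S$
$p = \frac{5}{4}$ ($p = \left(- \frac{1}{4}\right) \left(-5\right) = \frac{5}{4} \approx 1.25$)
$n{\left(f \right)} = -2 + 6 f$ ($n{\left(f \right)} = 6 f + \left(-5 + 3\right) = 6 f - 2 = -2 + 6 f$)
$0 n{\left(p \right)} + 11 = 0 \left(-2 + 6 \cdot \frac{5}{4}\right) + 11 = 0 \left(-2 + \frac{15}{2}\right) + 11 = 0 \cdot \frac{11}{2} + 11 = 0 + 11 = 11$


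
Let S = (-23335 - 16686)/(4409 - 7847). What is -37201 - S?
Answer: -127937059/3438 ≈ -37213.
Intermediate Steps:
S = 40021/3438 (S = -40021/(-3438) = -40021*(-1/3438) = 40021/3438 ≈ 11.641)
-37201 - S = -37201 - 1*40021/3438 = -37201 - 40021/3438 = -127937059/3438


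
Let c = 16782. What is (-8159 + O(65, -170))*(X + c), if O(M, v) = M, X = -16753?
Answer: -234726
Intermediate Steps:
(-8159 + O(65, -170))*(X + c) = (-8159 + 65)*(-16753 + 16782) = -8094*29 = -234726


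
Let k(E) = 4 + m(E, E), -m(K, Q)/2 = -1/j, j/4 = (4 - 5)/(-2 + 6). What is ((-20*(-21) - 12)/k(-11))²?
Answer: 41616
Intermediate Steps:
j = -1 (j = 4*((4 - 5)/(-2 + 6)) = 4*(-1/4) = 4*(-1*¼) = 4*(-¼) = -1)
m(K, Q) = -2 (m(K, Q) = -(-2)/(-1) = -(-2)*(-1) = -2*1 = -2)
k(E) = 2 (k(E) = 4 - 2 = 2)
((-20*(-21) - 12)/k(-11))² = ((-20*(-21) - 12)/2)² = ((420 - 12)*(½))² = (408*(½))² = 204² = 41616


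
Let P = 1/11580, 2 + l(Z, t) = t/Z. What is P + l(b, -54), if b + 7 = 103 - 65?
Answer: -1343249/358980 ≈ -3.7418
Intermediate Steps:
b = 31 (b = -7 + (103 - 65) = -7 + 38 = 31)
l(Z, t) = -2 + t/Z
P = 1/11580 ≈ 8.6356e-5
P + l(b, -54) = 1/11580 + (-2 - 54/31) = 1/11580 - 116/31 = -1343249/358980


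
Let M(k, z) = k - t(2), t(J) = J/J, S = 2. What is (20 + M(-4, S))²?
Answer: 225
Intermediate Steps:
t(J) = 1
M(k, z) = -1 + k (M(k, z) = k - 1*1 = k - 1 = -1 + k)
(20 + M(-4, S))² = (20 + (-1 - 4))² = (20 - 5)² = 15² = 225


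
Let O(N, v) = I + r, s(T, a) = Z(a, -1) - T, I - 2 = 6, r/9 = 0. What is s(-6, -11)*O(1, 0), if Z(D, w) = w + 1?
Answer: 48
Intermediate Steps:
r = 0 (r = 9*0 = 0)
I = 8 (I = 2 + 6 = 8)
Z(D, w) = 1 + w
s(T, a) = -T (s(T, a) = (1 - 1) - T = 0 - T = -T)
O(N, v) = 8 (O(N, v) = 8 + 0 = 8)
s(-6, -11)*O(1, 0) = -1*(-6)*8 = 6*8 = 48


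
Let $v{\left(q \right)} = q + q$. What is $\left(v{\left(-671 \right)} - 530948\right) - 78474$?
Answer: $-610764$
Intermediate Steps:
$v{\left(q \right)} = 2 q$
$\left(v{\left(-671 \right)} - 530948\right) - 78474 = \left(2 \left(-671\right) - 530948\right) - 78474 = \left(-1342 + \left(-1241816 + 710868\right)\right) - 78474 = \left(-1342 - 530948\right) - 78474 = -532290 - 78474 = -610764$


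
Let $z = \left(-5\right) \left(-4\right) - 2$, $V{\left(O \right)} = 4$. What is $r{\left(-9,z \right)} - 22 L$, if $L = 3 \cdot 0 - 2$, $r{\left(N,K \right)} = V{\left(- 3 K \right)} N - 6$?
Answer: $2$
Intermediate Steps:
$z = 18$ ($z = 20 - 2 = 18$)
$r{\left(N,K \right)} = -6 + 4 N$ ($r{\left(N,K \right)} = 4 N - 6 = -6 + 4 N$)
$L = -2$ ($L = 0 - 2 = -2$)
$r{\left(-9,z \right)} - 22 L = \left(-6 + 4 \left(-9\right)\right) - -44 = \left(-6 - 36\right) + 44 = -42 + 44 = 2$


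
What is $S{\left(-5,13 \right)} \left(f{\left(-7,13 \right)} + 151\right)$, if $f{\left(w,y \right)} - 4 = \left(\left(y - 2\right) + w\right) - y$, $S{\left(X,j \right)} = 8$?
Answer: $1168$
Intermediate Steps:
$f{\left(w,y \right)} = 2 + w$ ($f{\left(w,y \right)} = 4 + \left(\left(\left(y - 2\right) + w\right) - y\right) = 4 + \left(\left(\left(-2 + y\right) + w\right) - y\right) = 4 + \left(\left(-2 + w + y\right) - y\right) = 4 + \left(-2 + w\right) = 2 + w$)
$S{\left(-5,13 \right)} \left(f{\left(-7,13 \right)} + 151\right) = 8 \left(\left(2 - 7\right) + 151\right) = 8 \left(-5 + 151\right) = 8 \cdot 146 = 1168$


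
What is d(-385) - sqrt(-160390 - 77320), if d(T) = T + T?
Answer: -770 - I*sqrt(237710) ≈ -770.0 - 487.56*I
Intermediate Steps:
d(T) = 2*T
d(-385) - sqrt(-160390 - 77320) = 2*(-385) - sqrt(-160390 - 77320) = -770 - sqrt(-237710) = -770 - I*sqrt(237710)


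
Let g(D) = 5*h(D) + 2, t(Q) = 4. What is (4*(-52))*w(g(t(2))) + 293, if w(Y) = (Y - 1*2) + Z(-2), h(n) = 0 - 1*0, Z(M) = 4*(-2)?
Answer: 1957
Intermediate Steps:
Z(M) = -8
h(n) = 0 (h(n) = 0 + 0 = 0)
g(D) = 2 (g(D) = 5*0 + 2 = 0 + 2 = 2)
w(Y) = -10 + Y (w(Y) = (Y - 1*2) - 8 = (Y - 2) - 8 = (-2 + Y) - 8 = -10 + Y)
(4*(-52))*w(g(t(2))) + 293 = (4*(-52))*(-10 + 2) + 293 = -208*(-8) + 293 = 1664 + 293 = 1957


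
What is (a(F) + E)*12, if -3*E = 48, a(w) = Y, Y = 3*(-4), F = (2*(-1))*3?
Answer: -336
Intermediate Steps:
F = -6 (F = -2*3 = -6)
Y = -12
a(w) = -12
E = -16 (E = -⅓*48 = -16)
(a(F) + E)*12 = (-12 - 16)*12 = -28*12 = -336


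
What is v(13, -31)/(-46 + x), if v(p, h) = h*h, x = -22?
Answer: -961/68 ≈ -14.132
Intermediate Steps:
v(p, h) = h²
v(13, -31)/(-46 + x) = (-31)²/(-46 - 22) = 961/(-68) = 961*(-1/68) = -961/68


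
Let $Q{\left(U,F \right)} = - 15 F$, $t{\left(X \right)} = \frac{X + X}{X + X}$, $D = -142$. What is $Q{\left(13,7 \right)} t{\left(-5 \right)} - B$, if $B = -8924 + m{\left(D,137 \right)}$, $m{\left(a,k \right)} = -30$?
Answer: $8849$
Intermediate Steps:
$B = -8954$ ($B = -8924 - 30 = -8954$)
$t{\left(X \right)} = 1$ ($t{\left(X \right)} = \frac{2 X}{2 X} = 2 X \frac{1}{2 X} = 1$)
$Q{\left(13,7 \right)} t{\left(-5 \right)} - B = \left(-15\right) 7 \cdot 1 - -8954 = \left(-105\right) 1 + 8954 = -105 + 8954 = 8849$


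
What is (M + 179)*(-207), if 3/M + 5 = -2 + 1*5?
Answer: -73485/2 ≈ -36743.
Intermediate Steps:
M = -3/2 (M = 3/(-5 + (-2 + 1*5)) = 3/(-5 + (-2 + 5)) = 3/(-5 + 3) = 3/(-2) = 3*(-½) = -3/2 ≈ -1.5000)
(M + 179)*(-207) = (-3/2 + 179)*(-207) = (355/2)*(-207) = -73485/2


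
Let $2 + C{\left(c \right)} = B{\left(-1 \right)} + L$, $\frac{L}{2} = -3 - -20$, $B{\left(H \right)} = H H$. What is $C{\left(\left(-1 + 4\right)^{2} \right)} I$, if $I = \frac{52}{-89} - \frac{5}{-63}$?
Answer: $- \frac{31141}{1869} \approx -16.662$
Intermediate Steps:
$B{\left(H \right)} = H^{2}$
$L = 34$ ($L = 2 \left(-3 - -20\right) = 2 \left(-3 + 20\right) = 2 \cdot 17 = 34$)
$I = - \frac{2831}{5607}$ ($I = 52 \left(- \frac{1}{89}\right) - - \frac{5}{63} = - \frac{52}{89} + \frac{5}{63} = - \frac{2831}{5607} \approx -0.5049$)
$C{\left(c \right)} = 33$ ($C{\left(c \right)} = -2 + \left(\left(-1\right)^{2} + 34\right) = -2 + \left(1 + 34\right) = -2 + 35 = 33$)
$C{\left(\left(-1 + 4\right)^{2} \right)} I = 33 \left(- \frac{2831}{5607}\right) = - \frac{31141}{1869}$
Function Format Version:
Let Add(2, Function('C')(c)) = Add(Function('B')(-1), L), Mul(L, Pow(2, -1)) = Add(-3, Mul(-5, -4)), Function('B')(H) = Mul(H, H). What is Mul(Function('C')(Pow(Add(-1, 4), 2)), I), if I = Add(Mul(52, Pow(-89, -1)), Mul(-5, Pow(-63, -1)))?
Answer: Rational(-31141, 1869) ≈ -16.662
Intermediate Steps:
Function('B')(H) = Pow(H, 2)
L = 34 (L = Mul(2, Add(-3, Mul(-5, -4))) = Mul(2, Add(-3, 20)) = Mul(2, 17) = 34)
I = Rational(-2831, 5607) (I = Add(Mul(52, Rational(-1, 89)), Mul(-5, Rational(-1, 63))) = Add(Rational(-52, 89), Rational(5, 63)) = Rational(-2831, 5607) ≈ -0.50490)
Function('C')(c) = 33 (Function('C')(c) = Add(-2, Add(Pow(-1, 2), 34)) = Add(-2, Add(1, 34)) = Add(-2, 35) = 33)
Mul(Function('C')(Pow(Add(-1, 4), 2)), I) = Mul(33, Rational(-2831, 5607)) = Rational(-31141, 1869)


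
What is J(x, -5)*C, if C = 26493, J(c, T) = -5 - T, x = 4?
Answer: 0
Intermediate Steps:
J(x, -5)*C = (-5 - 1*(-5))*26493 = (-5 + 5)*26493 = 0*26493 = 0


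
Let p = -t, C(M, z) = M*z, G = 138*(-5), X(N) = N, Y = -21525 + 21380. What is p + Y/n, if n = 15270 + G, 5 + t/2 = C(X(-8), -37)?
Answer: -1697141/2916 ≈ -582.01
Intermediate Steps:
Y = -145
G = -690
t = 582 (t = -10 + 2*(-8*(-37)) = -10 + 2*296 = -10 + 592 = 582)
n = 14580 (n = 15270 - 690 = 14580)
p = -582 (p = -1*582 = -582)
p + Y/n = -582 - 145/14580 = -582 - 145*1/14580 = -582 - 29/2916 = -1697141/2916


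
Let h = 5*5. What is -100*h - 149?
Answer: -2649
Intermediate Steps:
h = 25
-100*h - 149 = -100*25 - 149 = -2500 - 149 = -2649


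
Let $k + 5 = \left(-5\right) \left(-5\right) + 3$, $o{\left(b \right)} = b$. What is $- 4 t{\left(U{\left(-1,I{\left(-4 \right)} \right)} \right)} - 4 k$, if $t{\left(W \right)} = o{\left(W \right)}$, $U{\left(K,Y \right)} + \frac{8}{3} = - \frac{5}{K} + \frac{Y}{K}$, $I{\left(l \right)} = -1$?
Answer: $- \frac{316}{3} \approx -105.33$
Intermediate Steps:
$U{\left(K,Y \right)} = - \frac{8}{3} - \frac{5}{K} + \frac{Y}{K}$ ($U{\left(K,Y \right)} = - \frac{8}{3} + \left(- \frac{5}{K} + \frac{Y}{K}\right) = - \frac{8}{3} - \frac{5}{K} + \frac{Y}{K}$)
$t{\left(W \right)} = W$
$k = 23$ ($k = -5 + \left(\left(-5\right) \left(-5\right) + 3\right) = -5 + \left(25 + 3\right) = -5 + 28 = 23$)
$- 4 t{\left(U{\left(-1,I{\left(-4 \right)} \right)} \right)} - 4 k = - 4 \frac{-5 - 1 - - \frac{8}{3}}{-1} - 92 = - 4 \left(- (-5 - 1 + \frac{8}{3})\right) - 92 = - 4 \left(\left(-1\right) \left(- \frac{10}{3}\right)\right) - 92 = \left(-4\right) \frac{10}{3} - 92 = - \frac{40}{3} - 92 = - \frac{316}{3}$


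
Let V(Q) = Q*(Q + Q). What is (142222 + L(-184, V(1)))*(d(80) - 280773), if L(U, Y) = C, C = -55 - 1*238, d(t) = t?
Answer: -39838476797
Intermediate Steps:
V(Q) = 2*Q**2 (V(Q) = Q*(2*Q) = 2*Q**2)
C = -293 (C = -55 - 238 = -293)
L(U, Y) = -293
(142222 + L(-184, V(1)))*(d(80) - 280773) = (142222 - 293)*(80 - 280773) = 141929*(-280693) = -39838476797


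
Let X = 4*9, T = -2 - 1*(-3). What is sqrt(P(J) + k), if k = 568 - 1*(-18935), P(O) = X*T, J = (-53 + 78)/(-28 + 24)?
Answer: 3*sqrt(2171) ≈ 139.78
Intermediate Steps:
J = -25/4 (J = 25/(-4) = 25*(-1/4) = -25/4 ≈ -6.2500)
T = 1 (T = -2 + 3 = 1)
X = 36
P(O) = 36 (P(O) = 36*1 = 36)
k = 19503 (k = 568 + 18935 = 19503)
sqrt(P(J) + k) = sqrt(36 + 19503) = sqrt(19539) = 3*sqrt(2171)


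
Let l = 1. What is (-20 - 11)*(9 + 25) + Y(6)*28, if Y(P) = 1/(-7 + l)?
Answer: -3176/3 ≈ -1058.7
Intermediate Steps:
Y(P) = -⅙ (Y(P) = 1/(-7 + 1) = 1/(-6) = -⅙)
(-20 - 11)*(9 + 25) + Y(6)*28 = (-20 - 11)*(9 + 25) - ⅙*28 = -31*34 - 14/3 = -1054 - 14/3 = -3176/3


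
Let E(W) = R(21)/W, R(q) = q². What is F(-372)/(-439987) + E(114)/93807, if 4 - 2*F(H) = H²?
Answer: 11747805649/74686033302 ≈ 0.15730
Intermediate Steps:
E(W) = 441/W (E(W) = 21²/W = 441/W)
F(H) = 2 - H²/2
F(-372)/(-439987) + E(114)/93807 = (2 - ½*(-372)²)/(-439987) + (441/114)/93807 = (2 - ½*138384)*(-1/439987) + (441*(1/114))*(1/93807) = (2 - 69192)*(-1/439987) + (147/38)*(1/93807) = -69190*(-1/439987) + 7/169746 = 69190/439987 + 7/169746 = 11747805649/74686033302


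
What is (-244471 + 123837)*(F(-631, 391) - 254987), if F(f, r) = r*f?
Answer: 60523042872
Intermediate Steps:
F(f, r) = f*r
(-244471 + 123837)*(F(-631, 391) - 254987) = (-244471 + 123837)*(-631*391 - 254987) = -120634*(-246721 - 254987) = -120634*(-501708) = 60523042872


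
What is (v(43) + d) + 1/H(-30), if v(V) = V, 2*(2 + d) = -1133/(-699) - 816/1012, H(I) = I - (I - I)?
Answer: 36584293/884235 ≈ 41.374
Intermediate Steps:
H(I) = I (H(I) = I - 1*0 = I + 0 = I)
d = -563335/353694 (d = -2 + (-1133/(-699) - 816/1012)/2 = -2 + (-1133*(-1/699) - 816*1/1012)/2 = -2 + (1133/699 - 204/253)/2 = -2 + (½)*(144053/176847) = -2 + 144053/353694 = -563335/353694 ≈ -1.5927)
(v(43) + d) + 1/H(-30) = (43 - 563335/353694) + 1/(-30) = 14645507/353694 - 1/30 = 36584293/884235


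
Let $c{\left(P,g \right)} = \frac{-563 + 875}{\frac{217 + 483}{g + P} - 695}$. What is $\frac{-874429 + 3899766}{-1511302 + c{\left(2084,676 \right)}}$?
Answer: $- \frac{22311860375}{11145855562} \approx -2.0018$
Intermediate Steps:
$c{\left(P,g \right)} = \frac{312}{-695 + \frac{700}{P + g}}$ ($c{\left(P,g \right)} = \frac{312}{\frac{700}{P + g} - 695} = \frac{312}{-695 + \frac{700}{P + g}}$)
$\frac{-874429 + 3899766}{-1511302 + c{\left(2084,676 \right)}} = \frac{-874429 + 3899766}{-1511302 + \frac{312 \left(\left(-1\right) 2084 - 676\right)}{5 \left(-140 + 139 \cdot 2084 + 139 \cdot 676\right)}} = \frac{3025337}{-1511302 + \frac{312 \left(-2084 - 676\right)}{5 \left(-140 + 289676 + 93964\right)}} = \frac{3025337}{-1511302 + \frac{312}{5} \cdot \frac{1}{383500} \left(-2760\right)} = \frac{3025337}{-1511302 - \frac{3312}{7375}} = \frac{3025337}{- \frac{11145855562}{7375}} = 3025337 \left(- \frac{7375}{11145855562}\right) = - \frac{22311860375}{11145855562}$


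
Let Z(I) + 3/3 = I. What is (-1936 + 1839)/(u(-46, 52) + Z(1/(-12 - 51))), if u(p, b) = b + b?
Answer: -6111/6488 ≈ -0.94189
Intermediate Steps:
u(p, b) = 2*b
Z(I) = -1 + I
(-1936 + 1839)/(u(-46, 52) + Z(1/(-12 - 51))) = (-1936 + 1839)/(2*52 + (-1 + 1/(-12 - 51))) = -97/(104 + (-1 + 1/(-63))) = -97/(104 + (-1 - 1/63)) = -97/(104 - 64/63) = -97/6488/63 = -97*63/6488 = -6111/6488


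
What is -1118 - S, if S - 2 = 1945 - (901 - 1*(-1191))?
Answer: -973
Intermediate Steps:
S = -145 (S = 2 + (1945 - (901 - 1*(-1191))) = 2 + (1945 - (901 + 1191)) = 2 + (1945 - 1*2092) = 2 + (1945 - 2092) = 2 - 147 = -145)
-1118 - S = -1118 - 1*(-145) = -1118 + 145 = -973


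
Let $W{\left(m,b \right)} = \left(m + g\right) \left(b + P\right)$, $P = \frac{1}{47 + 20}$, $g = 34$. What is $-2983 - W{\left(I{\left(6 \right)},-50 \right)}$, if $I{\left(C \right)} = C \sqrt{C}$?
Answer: $- \frac{85995}{67} + \frac{20094 \sqrt{6}}{67} \approx -548.88$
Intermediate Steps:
$I{\left(C \right)} = C^{\frac{3}{2}}$
$P = \frac{1}{67} \approx 0.014925$
$W{\left(m,b \right)} = \left(34 + m\right) \left(\frac{1}{67} + b\right)$ ($W{\left(m,b \right)} = \left(m + 34\right) \left(b + \frac{1}{67}\right) = \left(34 + m\right) \left(\frac{1}{67} + b\right)$)
$-2983 - W{\left(I{\left(6 \right)},-50 \right)} = -2983 - \left(\frac{34}{67} + 34 \left(-50\right) + \frac{6^{\frac{3}{2}}}{67} - 50 \cdot 6^{\frac{3}{2}}\right) = -2983 - \left(\frac{34}{67} - 1700 + \frac{6 \sqrt{6}}{67} - 50 \cdot 6 \sqrt{6}\right) = -2983 - \left(\frac{34}{67} - 1700 + \frac{6 \sqrt{6}}{67} - 300 \sqrt{6}\right) = -2983 - \left(- \frac{113866}{67} - \frac{20094 \sqrt{6}}{67}\right) = -2983 + \left(\frac{113866}{67} + \frac{20094 \sqrt{6}}{67}\right) = - \frac{85995}{67} + \frac{20094 \sqrt{6}}{67}$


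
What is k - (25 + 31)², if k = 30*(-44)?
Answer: -4456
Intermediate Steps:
k = -1320
k - (25 + 31)² = -1320 - (25 + 31)² = -1320 - 1*56² = -1320 - 1*3136 = -1320 - 3136 = -4456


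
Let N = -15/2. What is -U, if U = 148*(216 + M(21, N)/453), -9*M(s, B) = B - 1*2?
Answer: -130334942/4077 ≈ -31968.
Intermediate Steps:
N = -15/2 (N = -15*1/2 = -15/2 ≈ -7.5000)
M(s, B) = 2/9 - B/9 (M(s, B) = -(B - 1*2)/9 = -(B - 2)/9 = -(-2 + B)/9 = 2/9 - B/9)
U = 130334942/4077 (U = 148*(216 + (2/9 - 1/9*(-15/2))/453) = 148*(216 + (2/9 + 5/6)*(1/453)) = 148*(216 + (19/18)*(1/453)) = 148*(216 + 19/8154) = 148*(1761283/8154) = 130334942/4077 ≈ 31968.)
-U = -1*130334942/4077 = -130334942/4077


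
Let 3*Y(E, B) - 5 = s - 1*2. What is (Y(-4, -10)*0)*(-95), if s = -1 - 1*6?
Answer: 0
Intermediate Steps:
s = -7 (s = -1 - 6 = -7)
Y(E, B) = -4/3 (Y(E, B) = 5/3 + (-7 - 1*2)/3 = 5/3 + (-7 - 2)/3 = 5/3 + (⅓)*(-9) = 5/3 - 3 = -4/3)
(Y(-4, -10)*0)*(-95) = -4/3*0*(-95) = 0*(-95) = 0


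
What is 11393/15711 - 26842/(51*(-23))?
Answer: 145026217/6143001 ≈ 23.608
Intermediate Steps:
11393/15711 - 26842/(51*(-23)) = 11393*(1/15711) - 26842/(-1173) = 11393/15711 - 26842*(-1/1173) = 11393/15711 + 26842/1173 = 145026217/6143001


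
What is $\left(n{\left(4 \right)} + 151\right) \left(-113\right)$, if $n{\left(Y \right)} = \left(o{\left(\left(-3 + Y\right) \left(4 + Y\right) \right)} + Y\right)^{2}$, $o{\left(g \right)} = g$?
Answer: $-33335$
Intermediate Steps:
$n{\left(Y \right)} = \left(Y + \left(-3 + Y\right) \left(4 + Y\right)\right)^{2}$ ($n{\left(Y \right)} = \left(\left(-3 + Y\right) \left(4 + Y\right) + Y\right)^{2} = \left(Y + \left(-3 + Y\right) \left(4 + Y\right)\right)^{2}$)
$\left(n{\left(4 \right)} + 151\right) \left(-113\right) = \left(\left(-12 + 4^{2} + 2 \cdot 4\right)^{2} + 151\right) \left(-113\right) = \left(\left(-12 + 16 + 8\right)^{2} + 151\right) \left(-113\right) = \left(12^{2} + 151\right) \left(-113\right) = \left(144 + 151\right) \left(-113\right) = 295 \left(-113\right) = -33335$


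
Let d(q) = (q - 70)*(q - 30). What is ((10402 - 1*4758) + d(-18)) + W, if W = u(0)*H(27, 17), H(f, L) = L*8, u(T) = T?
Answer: 9868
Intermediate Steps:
d(q) = (-70 + q)*(-30 + q)
H(f, L) = 8*L
W = 0 (W = 0*(8*17) = 0*136 = 0)
((10402 - 1*4758) + d(-18)) + W = ((10402 - 1*4758) + (2100 + (-18)² - 100*(-18))) + 0 = ((10402 - 4758) + (2100 + 324 + 1800)) + 0 = (5644 + 4224) + 0 = 9868 + 0 = 9868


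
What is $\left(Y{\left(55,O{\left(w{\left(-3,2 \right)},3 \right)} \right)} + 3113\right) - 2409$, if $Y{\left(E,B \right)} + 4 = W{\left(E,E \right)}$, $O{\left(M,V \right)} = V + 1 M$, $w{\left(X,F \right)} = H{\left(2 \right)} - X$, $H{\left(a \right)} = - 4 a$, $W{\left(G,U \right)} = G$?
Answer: $755$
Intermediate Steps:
$w{\left(X,F \right)} = -8 - X$ ($w{\left(X,F \right)} = \left(-4\right) 2 - X = -8 - X$)
$O{\left(M,V \right)} = M + V$ ($O{\left(M,V \right)} = V + M = M + V$)
$Y{\left(E,B \right)} = -4 + E$
$\left(Y{\left(55,O{\left(w{\left(-3,2 \right)},3 \right)} \right)} + 3113\right) - 2409 = \left(\left(-4 + 55\right) + 3113\right) - 2409 = \left(51 + 3113\right) - 2409 = 3164 - 2409 = 755$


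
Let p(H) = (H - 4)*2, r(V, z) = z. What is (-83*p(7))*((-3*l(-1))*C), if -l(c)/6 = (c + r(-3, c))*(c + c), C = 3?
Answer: -107568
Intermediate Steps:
l(c) = -24*c² (l(c) = -6*(c + c)*(c + c) = -6*2*c*2*c = -24*c²)
p(H) = -8 + 2*H (p(H) = (-4 + H)*2 = -8 + 2*H)
(-83*p(7))*((-3*l(-1))*C) = (-83*(-8 + 2*7))*(-(-72)*(-1)²*3) = (-83*(-8 + 14))*(-(-72)*3) = (-83*6)*(-3*(-24)*3) = -35856*3 = -498*216 = -107568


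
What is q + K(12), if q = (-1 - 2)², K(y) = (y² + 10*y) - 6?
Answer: 267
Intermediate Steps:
K(y) = -6 + y² + 10*y
q = 9 (q = (-3)² = 9)
q + K(12) = 9 + (-6 + 12² + 10*12) = 9 + (-6 + 144 + 120) = 9 + 258 = 267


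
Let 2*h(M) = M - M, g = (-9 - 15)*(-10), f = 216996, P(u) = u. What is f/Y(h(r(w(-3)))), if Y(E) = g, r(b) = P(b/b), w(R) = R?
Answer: 18083/20 ≈ 904.15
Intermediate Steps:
r(b) = 1 (r(b) = b/b = 1)
g = 240 (g = -24*(-10) = 240)
h(M) = 0 (h(M) = (M - M)/2 = (1/2)*0 = 0)
Y(E) = 240
f/Y(h(r(w(-3)))) = 216996/240 = 216996*(1/240) = 18083/20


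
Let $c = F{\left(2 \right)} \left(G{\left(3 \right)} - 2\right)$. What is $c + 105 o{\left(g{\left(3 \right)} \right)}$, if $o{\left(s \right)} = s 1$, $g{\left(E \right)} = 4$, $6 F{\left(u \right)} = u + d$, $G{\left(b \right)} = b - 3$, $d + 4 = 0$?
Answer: $\frac{1262}{3} \approx 420.67$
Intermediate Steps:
$d = -4$ ($d = -4 + 0 = -4$)
$G{\left(b \right)} = -3 + b$
$F{\left(u \right)} = - \frac{2}{3} + \frac{u}{6}$ ($F{\left(u \right)} = \frac{u - 4}{6} = \frac{-4 + u}{6} = - \frac{2}{3} + \frac{u}{6}$)
$o{\left(s \right)} = s$
$c = \frac{2}{3}$ ($c = \left(- \frac{2}{3} + \frac{1}{6} \cdot 2\right) \left(\left(-3 + 3\right) - 2\right) = \left(- \frac{2}{3} + \frac{1}{3}\right) \left(0 - 2\right) = \left(- \frac{1}{3}\right) \left(-2\right) = \frac{2}{3} \approx 0.66667$)
$c + 105 o{\left(g{\left(3 \right)} \right)} = \frac{2}{3} + 105 \cdot 4 = \frac{2}{3} + 420 = \frac{1262}{3}$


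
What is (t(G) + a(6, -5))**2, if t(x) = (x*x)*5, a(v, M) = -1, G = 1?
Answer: 16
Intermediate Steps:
t(x) = 5*x**2 (t(x) = x**2*5 = 5*x**2)
(t(G) + a(6, -5))**2 = (5*1**2 - 1)**2 = (5*1 - 1)**2 = (5 - 1)**2 = 4**2 = 16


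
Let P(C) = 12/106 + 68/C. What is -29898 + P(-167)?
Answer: -264629800/8851 ≈ -29898.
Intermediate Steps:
P(C) = 6/53 + 68/C (P(C) = 12*(1/106) + 68/C = 6/53 + 68/C)
-29898 + P(-167) = -29898 + (6/53 + 68/(-167)) = -29898 + (6/53 + 68*(-1/167)) = -29898 + (6/53 - 68/167) = -29898 - 2602/8851 = -264629800/8851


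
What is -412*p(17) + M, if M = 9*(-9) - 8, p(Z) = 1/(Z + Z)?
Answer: -1719/17 ≈ -101.12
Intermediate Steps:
p(Z) = 1/(2*Z)
M = -89 (M = -81 - 8 = -89)
-412*p(17) + M = -206/17 - 89 = -1719/17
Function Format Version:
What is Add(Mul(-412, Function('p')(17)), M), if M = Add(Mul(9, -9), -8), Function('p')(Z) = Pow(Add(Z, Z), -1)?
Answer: Rational(-1719, 17) ≈ -101.12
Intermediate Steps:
Function('p')(Z) = Mul(Rational(1, 2), Pow(Z, -1)) (Function('p')(Z) = Pow(Mul(2, Z), -1) = Mul(Rational(1, 2), Pow(Z, -1)))
M = -89 (M = Add(-81, -8) = -89)
Add(Mul(-412, Function('p')(17)), M) = Add(Mul(-412, Mul(Rational(1, 2), Pow(17, -1))), -89) = Add(Mul(-412, Mul(Rational(1, 2), Rational(1, 17))), -89) = Add(Mul(-412, Rational(1, 34)), -89) = Add(Rational(-206, 17), -89) = Rational(-1719, 17)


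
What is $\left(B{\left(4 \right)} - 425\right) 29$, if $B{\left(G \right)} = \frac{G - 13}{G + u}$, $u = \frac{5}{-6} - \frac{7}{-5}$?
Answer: $- \frac{1696355}{137} \approx -12382.0$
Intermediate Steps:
$u = \frac{17}{30}$ ($u = 5 \left(- \frac{1}{6}\right) - - \frac{7}{5} = - \frac{5}{6} + \frac{7}{5} = \frac{17}{30} \approx 0.56667$)
$B{\left(G \right)} = \frac{-13 + G}{\frac{17}{30} + G}$ ($B{\left(G \right)} = \frac{G - 13}{G + \frac{17}{30}} = \frac{-13 + G}{\frac{17}{30} + G}$)
$\left(B{\left(4 \right)} - 425\right) 29 = \left(\frac{30 \left(-13 + 4\right)}{17 + 30 \cdot 4} - 425\right) 29 = \left(30 \frac{1}{17 + 120} \left(-9\right) - 425\right) 29 = \left(30 \cdot \frac{1}{137} \left(-9\right) - 425\right) 29 = \left(- \frac{270}{137} - 425\right) 29 = \left(- \frac{58495}{137}\right) 29 = - \frac{1696355}{137}$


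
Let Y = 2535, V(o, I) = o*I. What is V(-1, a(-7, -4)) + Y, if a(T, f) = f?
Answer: 2539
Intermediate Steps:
V(o, I) = I*o
V(-1, a(-7, -4)) + Y = -4*(-1) + 2535 = 4 + 2535 = 2539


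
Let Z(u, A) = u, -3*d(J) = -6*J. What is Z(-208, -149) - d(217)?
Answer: -642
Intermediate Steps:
d(J) = 2*J (d(J) = -(-2)*J = 2*J)
Z(-208, -149) - d(217) = -208 - 2*217 = -208 - 1*434 = -208 - 434 = -642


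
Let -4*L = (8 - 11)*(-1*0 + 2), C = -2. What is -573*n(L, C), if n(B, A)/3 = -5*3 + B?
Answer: 46413/2 ≈ 23207.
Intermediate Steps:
L = 3/2 (L = -(8 - 11)*(-1*0 + 2)/4 = -(-3)*(0 + 2)/4 = -(-3)*2/4 = -1/4*(-6) = 3/2 ≈ 1.5000)
n(B, A) = -45 + 3*B (n(B, A) = 3*(-5*3 + B) = 3*(-15 + B) = -45 + 3*B)
-573*n(L, C) = -573*(-45 + 3*(3/2)) = -573*(-45 + 9/2) = -573*(-81/2) = 46413/2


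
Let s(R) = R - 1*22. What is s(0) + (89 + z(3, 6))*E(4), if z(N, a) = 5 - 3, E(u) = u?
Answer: 342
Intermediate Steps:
z(N, a) = 2
s(R) = -22 + R (s(R) = R - 22 = -22 + R)
s(0) + (89 + z(3, 6))*E(4) = (-22 + 0) + (89 + 2)*4 = -22 + 91*4 = -22 + 364 = 342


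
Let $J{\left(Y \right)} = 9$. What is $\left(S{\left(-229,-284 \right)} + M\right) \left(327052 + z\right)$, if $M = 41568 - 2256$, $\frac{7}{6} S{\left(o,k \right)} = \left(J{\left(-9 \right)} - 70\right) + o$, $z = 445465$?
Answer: $\frac{211240138548}{7} \approx 3.0177 \cdot 10^{10}$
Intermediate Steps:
$S{\left(o,k \right)} = - \frac{366}{7} + \frac{6 o}{7}$ ($S{\left(o,k \right)} = \frac{6 \left(\left(9 - 70\right) + o\right)}{7} = \frac{6 \left(-61 + o\right)}{7} = - \frac{366}{7} + \frac{6 o}{7}$)
$M = 39312$ ($M = 41568 - 2256 = 39312$)
$\left(S{\left(-229,-284 \right)} + M\right) \left(327052 + z\right) = \left(\left(- \frac{366}{7} + \frac{6}{7} \left(-229\right)\right) + 39312\right) \left(327052 + 445465\right) = \left(\left(- \frac{366}{7} - \frac{1374}{7}\right) + 39312\right) 772517 = \left(- \frac{1740}{7} + 39312\right) 772517 = \frac{273444}{7} \cdot 772517 = \frac{211240138548}{7}$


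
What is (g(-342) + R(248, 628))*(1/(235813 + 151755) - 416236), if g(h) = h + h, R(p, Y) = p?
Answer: 17583853191123/96892 ≈ 1.8148e+8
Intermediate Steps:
g(h) = 2*h
(g(-342) + R(248, 628))*(1/(235813 + 151755) - 416236) = (2*(-342) + 248)*(1/(235813 + 151755) - 416236) = (-684 + 248)*(1/387568 - 416236) = -436*(1/387568 - 416236) = -436*(-161319754047/387568) = 17583853191123/96892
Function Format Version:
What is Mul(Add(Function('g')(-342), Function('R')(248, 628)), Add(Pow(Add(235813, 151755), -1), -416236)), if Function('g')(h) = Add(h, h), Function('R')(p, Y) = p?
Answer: Rational(17583853191123, 96892) ≈ 1.8148e+8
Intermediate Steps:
Function('g')(h) = Mul(2, h)
Mul(Add(Function('g')(-342), Function('R')(248, 628)), Add(Pow(Add(235813, 151755), -1), -416236)) = Mul(Add(Mul(2, -342), 248), Add(Pow(Add(235813, 151755), -1), -416236)) = Mul(Add(-684, 248), Add(Pow(387568, -1), -416236)) = Mul(-436, Add(Rational(1, 387568), -416236)) = Mul(-436, Rational(-161319754047, 387568)) = Rational(17583853191123, 96892)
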